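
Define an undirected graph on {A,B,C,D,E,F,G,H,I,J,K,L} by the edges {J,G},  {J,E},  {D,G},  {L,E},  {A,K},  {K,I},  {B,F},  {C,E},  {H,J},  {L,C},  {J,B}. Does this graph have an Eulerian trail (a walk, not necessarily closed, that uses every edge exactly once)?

No

Degrees: A:1, B:2, C:2, D:1, E:3, F:1, G:2, H:1, I:1, J:4, K:2, L:2
Odd-degree vertices: A, D, E, F, H, I (6 total).
An Eulerian trail requires 0 or 2 odd-degree vertices; here there are 6.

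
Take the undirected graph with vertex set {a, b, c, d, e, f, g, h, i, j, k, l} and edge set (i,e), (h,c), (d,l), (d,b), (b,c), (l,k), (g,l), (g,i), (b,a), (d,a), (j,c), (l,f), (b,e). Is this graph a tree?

No

|V| = 12, |E| = 13.
A tree on 12 vertices has exactly 11 edges; this graph has 13, so it contains a cycle and is not a tree.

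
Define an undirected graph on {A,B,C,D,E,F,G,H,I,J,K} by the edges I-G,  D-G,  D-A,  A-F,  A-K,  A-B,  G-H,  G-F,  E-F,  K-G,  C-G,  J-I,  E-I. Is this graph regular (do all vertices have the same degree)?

Degrees: A:4, B:1, C:1, D:2, E:2, F:3, G:6, H:1, I:3, J:1, K:2
Vertex B has degree 1 while G has degree 6, so the graph is not regular.

No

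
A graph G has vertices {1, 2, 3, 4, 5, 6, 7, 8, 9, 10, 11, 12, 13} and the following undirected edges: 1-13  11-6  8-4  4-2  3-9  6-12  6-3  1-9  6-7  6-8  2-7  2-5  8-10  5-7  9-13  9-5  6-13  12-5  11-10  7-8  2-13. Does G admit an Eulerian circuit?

Yes

Degrees: 1:2, 2:4, 3:2, 4:2, 5:4, 6:6, 7:4, 8:4, 9:4, 10:2, 11:2, 12:2, 13:4
All degrees are even and the non-isolated vertices are connected — an Eulerian circuit exists.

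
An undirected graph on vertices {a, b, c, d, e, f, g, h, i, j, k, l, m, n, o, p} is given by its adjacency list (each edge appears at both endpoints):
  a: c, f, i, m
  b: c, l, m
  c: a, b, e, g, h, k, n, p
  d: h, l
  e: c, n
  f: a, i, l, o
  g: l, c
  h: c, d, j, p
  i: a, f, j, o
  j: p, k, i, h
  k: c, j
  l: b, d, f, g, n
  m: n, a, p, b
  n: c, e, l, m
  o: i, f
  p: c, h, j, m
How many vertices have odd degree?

Degrees: a:4, b:3, c:8, d:2, e:2, f:4, g:2, h:4, i:4, j:4, k:2, l:5, m:4, n:4, o:2, p:4
Odd-degree vertices: b, l.

2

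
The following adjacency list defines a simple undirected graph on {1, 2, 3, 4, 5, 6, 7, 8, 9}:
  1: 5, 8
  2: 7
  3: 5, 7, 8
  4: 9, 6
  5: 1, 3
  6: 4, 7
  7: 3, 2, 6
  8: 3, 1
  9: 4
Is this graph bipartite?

Yes

Partition the vertices as {4, 5, 7, 8} vs {1, 2, 3, 6, 9}. Each listed edge has one endpoint in each part, so the graph is bipartite.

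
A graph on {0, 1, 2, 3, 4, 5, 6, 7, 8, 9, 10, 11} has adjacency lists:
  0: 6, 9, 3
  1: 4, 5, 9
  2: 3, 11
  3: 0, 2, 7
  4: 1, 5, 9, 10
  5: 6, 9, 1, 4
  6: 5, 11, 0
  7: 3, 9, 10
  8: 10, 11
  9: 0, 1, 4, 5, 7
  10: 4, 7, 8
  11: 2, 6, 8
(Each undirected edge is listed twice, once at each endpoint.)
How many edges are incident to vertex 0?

Neighbors of 0: 3, 6, 9.

3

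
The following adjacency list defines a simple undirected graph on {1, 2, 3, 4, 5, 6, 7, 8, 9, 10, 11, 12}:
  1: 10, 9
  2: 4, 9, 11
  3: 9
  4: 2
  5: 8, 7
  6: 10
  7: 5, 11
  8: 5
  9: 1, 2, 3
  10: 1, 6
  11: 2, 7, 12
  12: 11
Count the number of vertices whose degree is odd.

8

Degrees: 1:2, 2:3, 3:1, 4:1, 5:2, 6:1, 7:2, 8:1, 9:3, 10:2, 11:3, 12:1
Odd-degree vertices: 2, 3, 4, 6, 8, 9, 11, 12.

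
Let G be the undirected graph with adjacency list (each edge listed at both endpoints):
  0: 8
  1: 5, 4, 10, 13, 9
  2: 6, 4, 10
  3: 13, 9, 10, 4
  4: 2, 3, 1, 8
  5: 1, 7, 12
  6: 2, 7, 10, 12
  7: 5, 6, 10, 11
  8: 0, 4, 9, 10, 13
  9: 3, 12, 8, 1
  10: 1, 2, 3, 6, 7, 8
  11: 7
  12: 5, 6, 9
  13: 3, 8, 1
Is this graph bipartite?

10-6-2-10 is an odd cycle (length 3), and a bipartite graph can contain only even cycles.

No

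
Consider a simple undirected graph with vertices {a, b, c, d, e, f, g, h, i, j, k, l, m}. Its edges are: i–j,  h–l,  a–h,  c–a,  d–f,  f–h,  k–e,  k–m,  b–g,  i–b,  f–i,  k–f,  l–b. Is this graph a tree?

The graph has 13 vertices and 13 edges.
Connected but with 13 > 12 edges, so it has a cycle and is not a tree.

No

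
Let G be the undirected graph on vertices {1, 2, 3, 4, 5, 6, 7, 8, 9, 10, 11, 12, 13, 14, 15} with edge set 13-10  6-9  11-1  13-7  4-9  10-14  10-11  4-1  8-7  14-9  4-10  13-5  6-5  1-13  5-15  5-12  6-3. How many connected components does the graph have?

2

Component: {2}
Component: {1, 3, 4, 5, 6, 7, 8, 9, 10, 11, 12, 13, 14, 15}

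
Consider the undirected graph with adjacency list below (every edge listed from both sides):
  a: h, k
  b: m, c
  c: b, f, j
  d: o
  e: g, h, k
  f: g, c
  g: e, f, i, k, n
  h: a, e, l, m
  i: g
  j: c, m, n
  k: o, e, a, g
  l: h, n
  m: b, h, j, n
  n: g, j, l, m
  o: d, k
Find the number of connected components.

1

Component: {a, b, c, d, e, f, g, h, i, j, k, l, m, n, o}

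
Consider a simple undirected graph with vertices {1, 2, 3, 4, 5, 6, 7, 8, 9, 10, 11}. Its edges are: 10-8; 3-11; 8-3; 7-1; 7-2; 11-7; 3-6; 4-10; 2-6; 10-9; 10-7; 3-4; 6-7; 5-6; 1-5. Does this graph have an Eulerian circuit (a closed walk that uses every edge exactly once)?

Degrees: 1:2, 2:2, 3:4, 4:2, 5:2, 6:4, 7:5, 8:2, 9:1, 10:4, 11:2
7, 9 have odd degree; an Eulerian circuit needs every degree to be even, so none exists.

No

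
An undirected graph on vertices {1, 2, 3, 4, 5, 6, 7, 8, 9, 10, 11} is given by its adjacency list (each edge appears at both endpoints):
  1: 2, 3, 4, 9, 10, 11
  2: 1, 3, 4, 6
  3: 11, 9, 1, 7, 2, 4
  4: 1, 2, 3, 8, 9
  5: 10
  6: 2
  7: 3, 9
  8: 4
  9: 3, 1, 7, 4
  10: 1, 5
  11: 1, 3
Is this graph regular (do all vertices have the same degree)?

No

Degrees: 1:6, 2:4, 3:6, 4:5, 5:1, 6:1, 7:2, 8:1, 9:4, 10:2, 11:2
Degrees are not all equal (e.g. deg(5)=1 but deg(1)=6); not regular.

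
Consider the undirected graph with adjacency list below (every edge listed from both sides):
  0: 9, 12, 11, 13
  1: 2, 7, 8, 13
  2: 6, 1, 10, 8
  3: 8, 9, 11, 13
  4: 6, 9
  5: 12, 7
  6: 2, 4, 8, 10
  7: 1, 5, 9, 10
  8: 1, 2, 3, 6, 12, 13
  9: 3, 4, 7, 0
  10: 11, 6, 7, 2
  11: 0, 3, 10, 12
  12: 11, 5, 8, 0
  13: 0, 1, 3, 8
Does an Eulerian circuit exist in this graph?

Degrees: 0:4, 1:4, 2:4, 3:4, 4:2, 5:2, 6:4, 7:4, 8:6, 9:4, 10:4, 11:4, 12:4, 13:4
All degrees are even and the non-isolated vertices are connected — an Eulerian circuit exists.

Yes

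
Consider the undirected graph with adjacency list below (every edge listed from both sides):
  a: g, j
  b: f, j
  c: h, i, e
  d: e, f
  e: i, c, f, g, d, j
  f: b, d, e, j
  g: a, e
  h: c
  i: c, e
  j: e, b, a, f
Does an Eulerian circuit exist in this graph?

No

Degrees: a:2, b:2, c:3, d:2, e:6, f:4, g:2, h:1, i:2, j:4
Vertices with odd degree: c, h. An Eulerian circuit requires all degrees even.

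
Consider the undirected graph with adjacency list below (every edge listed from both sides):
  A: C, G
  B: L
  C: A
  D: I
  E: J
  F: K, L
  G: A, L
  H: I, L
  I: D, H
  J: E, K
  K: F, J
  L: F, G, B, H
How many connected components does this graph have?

Component: {A, B, C, D, E, F, G, H, I, J, K, L}

1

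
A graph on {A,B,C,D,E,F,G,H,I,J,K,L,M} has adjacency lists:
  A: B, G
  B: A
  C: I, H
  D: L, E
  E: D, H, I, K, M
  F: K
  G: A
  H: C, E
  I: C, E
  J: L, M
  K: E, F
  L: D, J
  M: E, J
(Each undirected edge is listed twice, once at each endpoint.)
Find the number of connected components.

Component: {A, B, G}
Component: {C, D, E, F, H, I, J, K, L, M}

2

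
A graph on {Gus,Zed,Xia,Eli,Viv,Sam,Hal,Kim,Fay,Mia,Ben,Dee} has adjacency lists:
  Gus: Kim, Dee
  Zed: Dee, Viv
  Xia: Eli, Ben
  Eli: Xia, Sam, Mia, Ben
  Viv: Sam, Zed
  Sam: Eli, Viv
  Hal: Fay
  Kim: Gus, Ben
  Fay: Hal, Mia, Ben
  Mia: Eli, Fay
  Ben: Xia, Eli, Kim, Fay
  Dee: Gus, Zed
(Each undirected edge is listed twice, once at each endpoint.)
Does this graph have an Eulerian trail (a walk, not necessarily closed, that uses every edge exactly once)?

Yes

Degrees: Gus:2, Zed:2, Xia:2, Eli:4, Viv:2, Sam:2, Hal:1, Kim:2, Fay:3, Mia:2, Ben:4, Dee:2
Odd-degree vertices: Hal, Fay (2 total).
The non-isolated vertices are connected and exactly 2 have odd degree, so an Eulerian trail exists (from Hal to Fay).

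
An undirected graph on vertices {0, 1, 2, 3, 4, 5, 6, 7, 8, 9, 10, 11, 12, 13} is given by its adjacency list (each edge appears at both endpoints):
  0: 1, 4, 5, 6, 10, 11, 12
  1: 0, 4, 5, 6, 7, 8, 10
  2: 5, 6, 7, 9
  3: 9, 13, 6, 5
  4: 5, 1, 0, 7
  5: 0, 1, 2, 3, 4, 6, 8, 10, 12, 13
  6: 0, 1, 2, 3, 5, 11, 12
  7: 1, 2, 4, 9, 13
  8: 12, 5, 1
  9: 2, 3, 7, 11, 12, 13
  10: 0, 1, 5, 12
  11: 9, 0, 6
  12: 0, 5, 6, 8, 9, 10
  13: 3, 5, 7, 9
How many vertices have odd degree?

Degrees: 0:7, 1:7, 2:4, 3:4, 4:4, 5:10, 6:7, 7:5, 8:3, 9:6, 10:4, 11:3, 12:6, 13:4
Odd-degree vertices: 0, 1, 6, 7, 8, 11.

6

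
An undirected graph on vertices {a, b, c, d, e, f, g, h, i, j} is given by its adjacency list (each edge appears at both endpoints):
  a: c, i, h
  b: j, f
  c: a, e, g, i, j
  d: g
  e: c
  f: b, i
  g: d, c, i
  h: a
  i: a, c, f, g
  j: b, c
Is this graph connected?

Yes

Starting from a and exploring outward reaches every vertex (a, c, i, h, e, j, g, f, b, d); the graph is connected.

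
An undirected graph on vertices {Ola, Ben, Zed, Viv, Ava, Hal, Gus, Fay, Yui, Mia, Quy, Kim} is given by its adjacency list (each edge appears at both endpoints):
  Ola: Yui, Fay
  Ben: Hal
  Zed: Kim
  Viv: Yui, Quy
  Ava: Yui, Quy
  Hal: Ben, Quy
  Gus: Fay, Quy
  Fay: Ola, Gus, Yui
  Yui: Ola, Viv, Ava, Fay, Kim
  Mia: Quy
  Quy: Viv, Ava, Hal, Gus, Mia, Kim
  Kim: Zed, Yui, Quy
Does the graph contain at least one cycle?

The graph has 12 vertices, 15 edges, and 1 connected component.
Since 15 > 12 - 1, a cycle must exist; for instance Yui-Ava-Quy-Gus-Fay-Yui.

Yes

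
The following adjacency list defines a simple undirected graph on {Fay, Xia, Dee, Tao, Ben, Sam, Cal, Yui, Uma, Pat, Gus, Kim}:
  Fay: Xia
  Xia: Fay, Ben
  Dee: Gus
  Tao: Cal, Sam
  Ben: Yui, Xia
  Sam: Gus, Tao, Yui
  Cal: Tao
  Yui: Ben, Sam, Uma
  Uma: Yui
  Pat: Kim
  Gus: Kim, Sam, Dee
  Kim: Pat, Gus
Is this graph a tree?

|V| = 12, |E| = 11.
It is connected with exactly 11 edges, hence acyclic — it is a tree.

Yes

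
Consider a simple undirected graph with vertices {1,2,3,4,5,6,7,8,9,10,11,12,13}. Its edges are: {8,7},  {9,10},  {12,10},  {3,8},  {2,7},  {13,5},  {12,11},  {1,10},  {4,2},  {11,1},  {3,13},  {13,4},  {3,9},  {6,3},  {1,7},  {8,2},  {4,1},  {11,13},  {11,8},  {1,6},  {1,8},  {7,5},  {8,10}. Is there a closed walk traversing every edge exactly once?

No

Degrees: 1:6, 2:3, 3:4, 4:3, 5:2, 6:2, 7:4, 8:6, 9:2, 10:4, 11:4, 12:2, 13:4
Vertices with odd degree: 2, 4. An Eulerian circuit requires all degrees even.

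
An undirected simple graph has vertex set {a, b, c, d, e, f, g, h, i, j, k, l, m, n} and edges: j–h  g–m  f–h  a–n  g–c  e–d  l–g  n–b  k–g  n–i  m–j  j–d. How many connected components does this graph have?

2

Component: {a, b, i, n}
Component: {c, d, e, f, g, h, j, k, l, m}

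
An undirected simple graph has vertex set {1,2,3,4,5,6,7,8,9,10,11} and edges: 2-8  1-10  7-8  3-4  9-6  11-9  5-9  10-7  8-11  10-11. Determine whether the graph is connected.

No

Component: {3, 4}
Component: {1, 2, 5, 6, 7, 8, 9, 10, 11}
There are 2 separate components, so the graph is not connected.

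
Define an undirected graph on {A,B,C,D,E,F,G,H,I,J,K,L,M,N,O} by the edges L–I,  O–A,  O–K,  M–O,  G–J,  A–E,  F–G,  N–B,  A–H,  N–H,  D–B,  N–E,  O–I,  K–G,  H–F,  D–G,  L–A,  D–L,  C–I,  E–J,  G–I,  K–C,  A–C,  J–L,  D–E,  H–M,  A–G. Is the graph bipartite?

Yes

A valid 2-coloring puts {B, C, E, G, H, L, O} on one side and {A, D, F, I, J, K, M, N} on the other; every edge crosses between the two sides.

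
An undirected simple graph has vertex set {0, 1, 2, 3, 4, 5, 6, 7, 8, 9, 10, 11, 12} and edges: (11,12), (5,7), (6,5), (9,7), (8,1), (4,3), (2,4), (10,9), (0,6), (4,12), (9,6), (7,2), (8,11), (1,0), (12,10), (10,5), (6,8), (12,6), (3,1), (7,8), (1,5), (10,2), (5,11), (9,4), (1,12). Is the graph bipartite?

Partition the vertices as {1, 4, 6, 7, 10, 11} vs {0, 2, 3, 5, 8, 9, 12}. Each listed edge has one endpoint in each part, so the graph is bipartite.

Yes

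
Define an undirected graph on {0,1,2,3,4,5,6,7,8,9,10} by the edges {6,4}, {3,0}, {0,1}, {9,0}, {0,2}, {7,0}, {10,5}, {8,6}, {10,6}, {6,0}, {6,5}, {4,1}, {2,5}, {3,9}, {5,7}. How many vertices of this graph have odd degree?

2

Degrees: 0:6, 1:2, 2:2, 3:2, 4:2, 5:4, 6:5, 7:2, 8:1, 9:2, 10:2
Odd-degree vertices: 6, 8.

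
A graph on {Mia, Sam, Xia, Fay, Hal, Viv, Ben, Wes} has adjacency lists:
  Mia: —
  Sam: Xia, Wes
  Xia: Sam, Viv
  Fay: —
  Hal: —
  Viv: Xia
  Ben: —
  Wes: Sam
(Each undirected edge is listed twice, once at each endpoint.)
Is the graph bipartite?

A valid 2-coloring puts {Mia, Xia, Fay, Hal, Ben, Wes} on one side and {Sam, Viv} on the other; every edge crosses between the two sides.

Yes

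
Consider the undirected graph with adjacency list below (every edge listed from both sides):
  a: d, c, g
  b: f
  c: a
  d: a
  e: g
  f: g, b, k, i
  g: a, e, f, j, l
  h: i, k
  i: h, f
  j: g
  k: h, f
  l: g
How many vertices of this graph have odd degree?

Degrees: a:3, b:1, c:1, d:1, e:1, f:4, g:5, h:2, i:2, j:1, k:2, l:1
Odd-degree vertices: a, b, c, d, e, g, j, l.

8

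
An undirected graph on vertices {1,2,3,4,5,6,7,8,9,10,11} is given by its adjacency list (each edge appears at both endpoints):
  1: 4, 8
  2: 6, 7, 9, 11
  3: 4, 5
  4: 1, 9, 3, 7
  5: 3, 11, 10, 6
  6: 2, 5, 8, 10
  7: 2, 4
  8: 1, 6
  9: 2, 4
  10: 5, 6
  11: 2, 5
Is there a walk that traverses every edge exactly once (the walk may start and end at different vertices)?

Degrees: 1:2, 2:4, 3:2, 4:4, 5:4, 6:4, 7:2, 8:2, 9:2, 10:2, 11:2
Odd-degree vertices: none (0 total).
With 0 odd-degree vertices and all edges in one connected piece, an Eulerian trail exists.

Yes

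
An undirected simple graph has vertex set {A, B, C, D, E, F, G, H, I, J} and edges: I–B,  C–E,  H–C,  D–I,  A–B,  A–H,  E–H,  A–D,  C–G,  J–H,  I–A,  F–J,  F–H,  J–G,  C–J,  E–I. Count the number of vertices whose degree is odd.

2

Degrees: A:4, B:2, C:4, D:2, E:3, F:2, G:2, H:5, I:4, J:4
Odd-degree vertices: E, H.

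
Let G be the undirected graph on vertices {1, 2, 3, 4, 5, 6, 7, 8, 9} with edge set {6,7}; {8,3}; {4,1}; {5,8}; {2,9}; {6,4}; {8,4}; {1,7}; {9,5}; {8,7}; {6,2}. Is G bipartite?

Yes

Color {2, 3, 4, 5, 7} black and {1, 6, 8, 9} white. No edge joins two same-colored vertices, so the graph is bipartite.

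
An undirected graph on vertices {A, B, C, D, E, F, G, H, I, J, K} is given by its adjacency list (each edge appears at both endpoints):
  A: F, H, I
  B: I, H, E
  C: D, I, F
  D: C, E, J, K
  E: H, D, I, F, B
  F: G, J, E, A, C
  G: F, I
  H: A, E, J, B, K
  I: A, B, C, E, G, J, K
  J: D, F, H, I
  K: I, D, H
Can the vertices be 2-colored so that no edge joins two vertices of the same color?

E-B-I-E is an odd cycle (length 3), and a bipartite graph can contain only even cycles.

No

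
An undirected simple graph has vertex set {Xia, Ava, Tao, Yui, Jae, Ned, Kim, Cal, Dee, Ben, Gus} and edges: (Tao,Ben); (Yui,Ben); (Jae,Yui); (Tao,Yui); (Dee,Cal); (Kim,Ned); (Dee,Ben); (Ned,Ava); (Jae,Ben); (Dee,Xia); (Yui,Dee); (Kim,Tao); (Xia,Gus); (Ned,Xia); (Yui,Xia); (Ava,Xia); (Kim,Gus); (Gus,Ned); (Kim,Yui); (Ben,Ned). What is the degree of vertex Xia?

Neighbors of Xia: Ava, Yui, Ned, Dee, Gus.

5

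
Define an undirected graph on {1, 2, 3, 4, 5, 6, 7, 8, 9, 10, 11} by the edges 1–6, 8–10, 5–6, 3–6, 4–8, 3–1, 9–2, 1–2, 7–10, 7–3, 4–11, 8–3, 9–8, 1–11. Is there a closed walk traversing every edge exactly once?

Degrees: 1:4, 2:2, 3:4, 4:2, 5:1, 6:3, 7:2, 8:4, 9:2, 10:2, 11:2
Vertices with odd degree: 5, 6. An Eulerian circuit requires all degrees even.

No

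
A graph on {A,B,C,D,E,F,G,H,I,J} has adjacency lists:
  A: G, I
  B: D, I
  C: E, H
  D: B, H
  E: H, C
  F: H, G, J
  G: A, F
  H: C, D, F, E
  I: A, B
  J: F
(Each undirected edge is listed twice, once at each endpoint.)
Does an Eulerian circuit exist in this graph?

Degrees: A:2, B:2, C:2, D:2, E:2, F:3, G:2, H:4, I:2, J:1
Vertices with odd degree: F, J. An Eulerian circuit requires all degrees even.

No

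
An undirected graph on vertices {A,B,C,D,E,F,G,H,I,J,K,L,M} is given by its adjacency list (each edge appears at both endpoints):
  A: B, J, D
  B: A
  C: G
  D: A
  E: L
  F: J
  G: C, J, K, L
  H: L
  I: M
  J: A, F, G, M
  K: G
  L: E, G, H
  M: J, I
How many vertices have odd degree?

Degrees: A:3, B:1, C:1, D:1, E:1, F:1, G:4, H:1, I:1, J:4, K:1, L:3, M:2
Odd-degree vertices: A, B, C, D, E, F, H, I, K, L.

10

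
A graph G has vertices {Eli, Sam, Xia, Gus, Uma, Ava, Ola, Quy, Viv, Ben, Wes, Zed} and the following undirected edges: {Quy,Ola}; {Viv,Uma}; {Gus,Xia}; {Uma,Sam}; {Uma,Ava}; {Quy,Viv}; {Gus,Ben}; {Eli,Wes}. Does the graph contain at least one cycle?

No

The graph has 12 vertices, 8 edges, and 4 connected components.
Since 8 = 12 - 4, the graph is a forest and contains no cycle.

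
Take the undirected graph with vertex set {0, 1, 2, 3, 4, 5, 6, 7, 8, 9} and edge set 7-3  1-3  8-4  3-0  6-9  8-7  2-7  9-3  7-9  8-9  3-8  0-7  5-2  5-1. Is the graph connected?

Yes

Starting from 0 and exploring outward reaches every vertex (0, 3, 7, 9, 1, 8, 2, 6, 5, 4); the graph is connected.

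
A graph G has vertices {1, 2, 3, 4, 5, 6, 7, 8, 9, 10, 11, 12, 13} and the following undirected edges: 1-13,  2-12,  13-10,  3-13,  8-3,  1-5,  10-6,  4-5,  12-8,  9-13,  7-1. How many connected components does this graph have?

Component: {11}
Component: {1, 2, 3, 4, 5, 6, 7, 8, 9, 10, 12, 13}

2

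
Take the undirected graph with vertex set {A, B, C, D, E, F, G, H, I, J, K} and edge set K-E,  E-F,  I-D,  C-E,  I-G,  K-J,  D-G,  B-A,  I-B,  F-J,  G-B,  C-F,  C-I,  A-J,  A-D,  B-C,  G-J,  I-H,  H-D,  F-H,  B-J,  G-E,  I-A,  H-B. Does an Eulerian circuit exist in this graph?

Degrees: A:4, B:6, C:4, D:4, E:4, F:4, G:5, H:4, I:6, J:5, K:2
G, J have odd degree; an Eulerian circuit needs every degree to be even, so none exists.

No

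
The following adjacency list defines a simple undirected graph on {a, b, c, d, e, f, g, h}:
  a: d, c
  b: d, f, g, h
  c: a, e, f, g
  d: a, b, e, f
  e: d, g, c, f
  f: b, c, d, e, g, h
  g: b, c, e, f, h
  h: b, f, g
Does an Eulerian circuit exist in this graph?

Degrees: a:2, b:4, c:4, d:4, e:4, f:6, g:5, h:3
Vertices with odd degree: g, h. An Eulerian circuit requires all degrees even.

No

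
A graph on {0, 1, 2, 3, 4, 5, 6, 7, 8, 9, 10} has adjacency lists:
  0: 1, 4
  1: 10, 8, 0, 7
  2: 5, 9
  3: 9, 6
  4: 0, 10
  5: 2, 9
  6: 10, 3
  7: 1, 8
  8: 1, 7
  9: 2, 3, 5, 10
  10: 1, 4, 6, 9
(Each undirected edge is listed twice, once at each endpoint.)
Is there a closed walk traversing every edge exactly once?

Degrees: 0:2, 1:4, 2:2, 3:2, 4:2, 5:2, 6:2, 7:2, 8:2, 9:4, 10:4
All degrees are even and the non-isolated vertices are connected — an Eulerian circuit exists.

Yes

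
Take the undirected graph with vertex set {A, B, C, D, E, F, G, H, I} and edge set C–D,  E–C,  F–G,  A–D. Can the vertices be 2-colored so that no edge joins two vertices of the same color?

Color {B, D, E, G, H, I} black and {A, C, F} white. No edge joins two same-colored vertices, so the graph is bipartite.

Yes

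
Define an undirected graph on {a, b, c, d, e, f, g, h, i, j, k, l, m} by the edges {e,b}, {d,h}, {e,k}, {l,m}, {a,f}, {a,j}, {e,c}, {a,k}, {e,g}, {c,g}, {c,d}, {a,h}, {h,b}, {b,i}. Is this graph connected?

Component: {l, m}
Component: {a, b, c, d, e, f, g, h, i, j, k}
There are 2 separate components, so the graph is not connected.

No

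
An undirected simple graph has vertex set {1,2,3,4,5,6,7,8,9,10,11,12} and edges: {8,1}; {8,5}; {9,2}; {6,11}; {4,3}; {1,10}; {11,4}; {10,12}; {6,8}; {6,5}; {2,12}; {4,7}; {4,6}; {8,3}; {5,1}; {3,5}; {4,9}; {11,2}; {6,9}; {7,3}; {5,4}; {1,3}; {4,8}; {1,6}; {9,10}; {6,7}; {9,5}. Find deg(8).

5

Neighbors of 8: 1, 3, 4, 5, 6.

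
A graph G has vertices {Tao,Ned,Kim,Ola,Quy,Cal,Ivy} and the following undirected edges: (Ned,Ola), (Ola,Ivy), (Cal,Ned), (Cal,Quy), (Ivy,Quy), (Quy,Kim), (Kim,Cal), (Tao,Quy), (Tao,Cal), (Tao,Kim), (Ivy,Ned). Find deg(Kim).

3

Neighbors of Kim: Tao, Quy, Cal.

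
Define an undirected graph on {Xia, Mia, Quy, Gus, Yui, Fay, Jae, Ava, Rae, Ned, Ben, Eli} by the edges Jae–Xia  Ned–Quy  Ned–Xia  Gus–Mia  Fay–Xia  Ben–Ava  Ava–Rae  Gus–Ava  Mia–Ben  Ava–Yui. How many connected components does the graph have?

3

Component: {Eli}
Component: {Xia, Quy, Fay, Jae, Ned}
Component: {Mia, Gus, Yui, Ava, Rae, Ben}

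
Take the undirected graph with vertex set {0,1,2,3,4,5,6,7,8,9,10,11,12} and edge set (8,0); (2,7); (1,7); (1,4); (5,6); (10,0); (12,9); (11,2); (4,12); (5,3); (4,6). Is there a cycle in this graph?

No

The graph has 13 vertices, 11 edges, and 2 connected components.
A forest on 13 vertices with 2 components has exactly 11 edges, which matches — so no cycle.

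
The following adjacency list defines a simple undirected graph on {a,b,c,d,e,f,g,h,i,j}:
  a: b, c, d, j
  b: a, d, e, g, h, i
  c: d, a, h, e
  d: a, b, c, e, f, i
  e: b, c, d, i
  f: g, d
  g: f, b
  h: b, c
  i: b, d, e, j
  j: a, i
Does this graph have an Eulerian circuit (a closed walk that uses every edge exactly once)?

Yes

Degrees: a:4, b:6, c:4, d:6, e:4, f:2, g:2, h:2, i:4, j:2
All degrees are even and the non-isolated vertices are connected — an Eulerian circuit exists.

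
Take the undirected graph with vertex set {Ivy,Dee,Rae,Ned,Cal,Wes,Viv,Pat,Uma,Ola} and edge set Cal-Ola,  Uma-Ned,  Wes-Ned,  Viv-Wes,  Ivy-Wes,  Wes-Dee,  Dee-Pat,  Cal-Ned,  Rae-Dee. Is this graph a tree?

|V| = 10, |E| = 9.
It is connected with exactly 9 edges, hence acyclic — it is a tree.

Yes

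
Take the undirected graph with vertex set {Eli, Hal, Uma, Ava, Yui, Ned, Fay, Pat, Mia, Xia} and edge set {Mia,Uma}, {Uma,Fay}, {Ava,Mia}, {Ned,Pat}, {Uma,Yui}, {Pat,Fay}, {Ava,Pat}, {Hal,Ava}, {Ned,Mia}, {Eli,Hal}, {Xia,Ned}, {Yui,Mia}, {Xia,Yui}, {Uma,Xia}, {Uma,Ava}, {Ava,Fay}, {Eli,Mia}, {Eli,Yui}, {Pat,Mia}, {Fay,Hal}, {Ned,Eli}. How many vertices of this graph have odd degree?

Degrees: Eli:4, Hal:3, Uma:5, Ava:5, Yui:4, Ned:4, Fay:4, Pat:4, Mia:6, Xia:3
Odd-degree vertices: Hal, Uma, Ava, Xia.

4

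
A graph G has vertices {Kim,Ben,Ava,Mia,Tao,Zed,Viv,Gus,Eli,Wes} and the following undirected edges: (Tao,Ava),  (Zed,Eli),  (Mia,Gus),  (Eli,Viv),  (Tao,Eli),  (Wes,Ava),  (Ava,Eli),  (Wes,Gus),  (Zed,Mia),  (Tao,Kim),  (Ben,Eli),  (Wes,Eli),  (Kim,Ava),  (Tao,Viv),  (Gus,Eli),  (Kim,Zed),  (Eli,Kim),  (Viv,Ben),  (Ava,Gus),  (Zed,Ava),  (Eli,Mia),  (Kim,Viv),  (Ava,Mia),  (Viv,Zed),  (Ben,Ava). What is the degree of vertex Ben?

Neighbors of Ben: Ava, Viv, Eli.

3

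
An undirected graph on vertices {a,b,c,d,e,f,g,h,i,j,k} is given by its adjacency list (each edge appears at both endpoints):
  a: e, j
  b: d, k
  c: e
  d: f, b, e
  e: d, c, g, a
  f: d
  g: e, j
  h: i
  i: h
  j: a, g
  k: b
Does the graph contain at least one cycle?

Yes

|V| = 11, |E| = 10, number of components = 2.
Since 10 > 11 - 2, a cycle must exist; for instance a-j-g-e-a.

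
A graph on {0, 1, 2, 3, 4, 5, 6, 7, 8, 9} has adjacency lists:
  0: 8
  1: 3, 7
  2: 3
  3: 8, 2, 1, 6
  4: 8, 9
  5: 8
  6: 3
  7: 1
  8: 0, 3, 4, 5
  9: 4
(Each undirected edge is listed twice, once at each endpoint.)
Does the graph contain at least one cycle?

No

|V| = 10, |E| = 9, number of components = 1.
A forest on 10 vertices with 1 component has exactly 9 edges, which matches — so no cycle.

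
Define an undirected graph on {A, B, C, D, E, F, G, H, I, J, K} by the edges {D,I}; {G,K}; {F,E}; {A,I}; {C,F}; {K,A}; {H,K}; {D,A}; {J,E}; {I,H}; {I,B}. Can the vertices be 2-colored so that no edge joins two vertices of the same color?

No

The cycle A-D-I-A has length 3, which is odd, so the graph is not bipartite.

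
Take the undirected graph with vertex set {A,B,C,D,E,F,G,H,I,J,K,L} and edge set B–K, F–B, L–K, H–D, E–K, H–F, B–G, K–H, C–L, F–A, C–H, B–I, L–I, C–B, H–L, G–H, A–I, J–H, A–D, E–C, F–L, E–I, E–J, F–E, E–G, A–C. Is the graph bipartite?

No

The cycle F-H-L-F has length 3, which is odd, so the graph is not bipartite.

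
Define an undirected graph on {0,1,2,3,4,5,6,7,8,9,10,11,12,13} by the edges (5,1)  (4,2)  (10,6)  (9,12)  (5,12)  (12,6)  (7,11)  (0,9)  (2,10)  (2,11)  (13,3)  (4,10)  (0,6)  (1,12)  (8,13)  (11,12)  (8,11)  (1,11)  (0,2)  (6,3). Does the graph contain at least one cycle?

Yes

The graph has 14 vertices, 20 edges, and 1 connected component.
One cycle is 12-1-5-12.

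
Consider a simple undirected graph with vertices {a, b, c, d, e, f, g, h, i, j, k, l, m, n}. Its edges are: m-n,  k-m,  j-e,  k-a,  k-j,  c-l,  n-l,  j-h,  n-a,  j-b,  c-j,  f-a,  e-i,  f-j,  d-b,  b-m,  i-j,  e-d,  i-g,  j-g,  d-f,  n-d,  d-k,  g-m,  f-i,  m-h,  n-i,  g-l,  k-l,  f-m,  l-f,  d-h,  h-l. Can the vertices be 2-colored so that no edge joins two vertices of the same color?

i-g-j-i is an odd cycle (length 3), and a bipartite graph can contain only even cycles.

No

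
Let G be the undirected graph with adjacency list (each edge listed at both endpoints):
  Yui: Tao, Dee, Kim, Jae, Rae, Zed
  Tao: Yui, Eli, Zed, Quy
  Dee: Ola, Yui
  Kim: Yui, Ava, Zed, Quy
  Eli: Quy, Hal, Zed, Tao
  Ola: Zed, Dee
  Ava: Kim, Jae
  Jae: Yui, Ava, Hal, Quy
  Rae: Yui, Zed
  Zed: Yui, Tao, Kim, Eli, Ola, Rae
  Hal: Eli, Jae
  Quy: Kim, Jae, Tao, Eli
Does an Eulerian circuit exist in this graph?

Degrees: Yui:6, Tao:4, Dee:2, Kim:4, Eli:4, Ola:2, Ava:2, Jae:4, Rae:2, Zed:6, Hal:2, Quy:4
All degrees are even and the non-isolated vertices are connected — an Eulerian circuit exists.

Yes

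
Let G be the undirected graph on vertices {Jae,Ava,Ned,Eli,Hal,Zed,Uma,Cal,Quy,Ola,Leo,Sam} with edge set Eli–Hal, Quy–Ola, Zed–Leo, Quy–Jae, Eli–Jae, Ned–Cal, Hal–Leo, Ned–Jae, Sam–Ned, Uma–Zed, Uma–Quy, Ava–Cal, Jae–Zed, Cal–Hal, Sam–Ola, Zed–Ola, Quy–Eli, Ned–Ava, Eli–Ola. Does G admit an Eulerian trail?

Degrees: Jae:4, Ava:2, Ned:4, Eli:4, Hal:3, Zed:4, Uma:2, Cal:3, Quy:4, Ola:4, Leo:2, Sam:2
Odd-degree vertices: Hal, Cal (2 total).
With 2 odd-degree vertices and all edges in one connected piece, an Eulerian trail exists (from Hal to Cal).

Yes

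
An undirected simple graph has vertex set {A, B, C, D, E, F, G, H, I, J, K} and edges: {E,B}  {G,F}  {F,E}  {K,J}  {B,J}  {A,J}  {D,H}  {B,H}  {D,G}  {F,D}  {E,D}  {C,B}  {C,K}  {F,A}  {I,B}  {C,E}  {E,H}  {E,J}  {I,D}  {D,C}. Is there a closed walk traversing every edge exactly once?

No

Degrees: A:2, B:5, C:4, D:6, E:6, F:4, G:2, H:3, I:2, J:4, K:2
B, H have odd degree; an Eulerian circuit needs every degree to be even, so none exists.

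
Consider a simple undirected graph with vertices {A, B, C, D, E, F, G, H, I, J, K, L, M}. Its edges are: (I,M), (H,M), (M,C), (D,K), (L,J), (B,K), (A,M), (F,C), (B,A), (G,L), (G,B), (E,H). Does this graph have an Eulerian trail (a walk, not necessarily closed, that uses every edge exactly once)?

Degrees: A:2, B:3, C:2, D:1, E:1, F:1, G:2, H:2, I:1, J:1, K:2, L:2, M:4
Odd-degree vertices: B, D, E, F, I, J (6 total).
An Eulerian trail requires 0 or 2 odd-degree vertices; here there are 6.

No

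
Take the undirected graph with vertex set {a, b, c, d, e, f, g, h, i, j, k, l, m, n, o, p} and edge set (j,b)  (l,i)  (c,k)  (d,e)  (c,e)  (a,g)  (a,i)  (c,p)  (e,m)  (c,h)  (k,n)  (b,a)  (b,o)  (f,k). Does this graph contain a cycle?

The graph has 16 vertices, 14 edges, and 2 connected components.
Since 14 = 16 - 2, the graph is a forest and contains no cycle.

No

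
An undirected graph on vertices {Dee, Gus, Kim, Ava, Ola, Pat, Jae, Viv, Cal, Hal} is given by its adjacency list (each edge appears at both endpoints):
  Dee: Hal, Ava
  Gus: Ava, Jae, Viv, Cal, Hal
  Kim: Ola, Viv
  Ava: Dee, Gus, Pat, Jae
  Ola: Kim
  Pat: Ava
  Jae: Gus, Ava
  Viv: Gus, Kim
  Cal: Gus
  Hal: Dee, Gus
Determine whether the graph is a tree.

|V| = 10, |E| = 11.
A tree on 10 vertices has exactly 9 edges; this graph has 11, so it contains a cycle and is not a tree.

No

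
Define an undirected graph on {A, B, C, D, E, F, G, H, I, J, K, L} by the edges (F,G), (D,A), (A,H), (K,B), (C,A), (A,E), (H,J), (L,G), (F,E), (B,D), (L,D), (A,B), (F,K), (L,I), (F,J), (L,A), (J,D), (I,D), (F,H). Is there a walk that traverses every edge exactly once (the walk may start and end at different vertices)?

No

Degrees: A:6, B:3, C:1, D:5, E:2, F:5, G:2, H:3, I:2, J:3, K:2, L:4
Odd-degree vertices: B, C, D, F, H, J (6 total).
An Eulerian trail requires 0 or 2 odd-degree vertices; here there are 6.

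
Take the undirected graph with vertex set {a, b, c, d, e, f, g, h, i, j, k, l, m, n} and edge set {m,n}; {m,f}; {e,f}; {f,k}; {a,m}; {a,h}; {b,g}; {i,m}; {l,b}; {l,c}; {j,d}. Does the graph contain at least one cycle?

No

|V| = 14, |E| = 11, number of components = 3.
A forest on 14 vertices with 3 components has exactly 11 edges, which matches — so no cycle.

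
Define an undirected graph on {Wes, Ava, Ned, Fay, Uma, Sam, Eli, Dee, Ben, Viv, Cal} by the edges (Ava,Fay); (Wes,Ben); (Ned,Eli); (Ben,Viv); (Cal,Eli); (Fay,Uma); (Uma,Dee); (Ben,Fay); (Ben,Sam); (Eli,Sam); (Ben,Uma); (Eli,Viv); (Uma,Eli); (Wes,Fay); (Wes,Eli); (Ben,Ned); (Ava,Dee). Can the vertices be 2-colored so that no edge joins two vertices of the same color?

The cycle Uma-Fay-Ben-Uma has length 3, which is odd, so the graph is not bipartite.

No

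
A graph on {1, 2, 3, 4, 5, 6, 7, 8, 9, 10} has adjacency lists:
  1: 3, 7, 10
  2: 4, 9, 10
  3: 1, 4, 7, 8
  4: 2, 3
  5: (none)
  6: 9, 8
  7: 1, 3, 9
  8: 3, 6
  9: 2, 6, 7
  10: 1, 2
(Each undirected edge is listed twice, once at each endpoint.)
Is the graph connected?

Component: {5}
Component: {1, 2, 3, 4, 6, 7, 8, 9, 10}
No edge joins these 2 groups, so the graph is disconnected.

No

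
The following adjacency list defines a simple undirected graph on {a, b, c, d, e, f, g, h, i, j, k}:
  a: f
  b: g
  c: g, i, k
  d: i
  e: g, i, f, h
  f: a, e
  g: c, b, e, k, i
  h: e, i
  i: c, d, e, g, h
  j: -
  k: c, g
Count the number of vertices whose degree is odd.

6

Degrees: a:1, b:1, c:3, d:1, e:4, f:2, g:5, h:2, i:5, j:0, k:2
Odd-degree vertices: a, b, c, d, g, i.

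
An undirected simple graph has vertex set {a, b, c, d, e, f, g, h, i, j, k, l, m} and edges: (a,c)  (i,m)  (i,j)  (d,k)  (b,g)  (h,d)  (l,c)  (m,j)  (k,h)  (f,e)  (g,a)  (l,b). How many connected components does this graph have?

4

Component: {e, f}
Component: {d, h, k}
Component: {i, j, m}
Component: {a, b, c, g, l}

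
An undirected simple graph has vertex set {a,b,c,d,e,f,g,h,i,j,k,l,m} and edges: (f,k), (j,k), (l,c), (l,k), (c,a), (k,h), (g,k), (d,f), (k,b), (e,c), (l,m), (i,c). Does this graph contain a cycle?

No

The graph has 13 vertices, 12 edges, and 1 connected component.
A forest on 13 vertices with 1 component has exactly 12 edges, which matches — so no cycle.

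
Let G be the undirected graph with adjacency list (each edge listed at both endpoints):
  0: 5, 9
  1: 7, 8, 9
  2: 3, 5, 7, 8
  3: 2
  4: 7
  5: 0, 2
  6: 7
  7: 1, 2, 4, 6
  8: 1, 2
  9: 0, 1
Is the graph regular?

No

Degrees: 0:2, 1:3, 2:4, 3:1, 4:1, 5:2, 6:1, 7:4, 8:2, 9:2
Degrees are not all equal (e.g. deg(3)=1 but deg(2)=4); not regular.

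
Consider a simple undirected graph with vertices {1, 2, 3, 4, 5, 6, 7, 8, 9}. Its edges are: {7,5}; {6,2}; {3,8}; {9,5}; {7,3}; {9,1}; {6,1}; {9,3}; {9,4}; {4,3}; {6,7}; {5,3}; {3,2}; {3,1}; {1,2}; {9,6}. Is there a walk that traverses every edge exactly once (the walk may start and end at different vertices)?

Degrees: 1:4, 2:3, 3:7, 4:2, 5:3, 6:4, 7:3, 8:1, 9:5
Odd-degree vertices: 2, 3, 5, 7, 8, 9 (6 total).
An Eulerian trail requires 0 or 2 odd-degree vertices; here there are 6.

No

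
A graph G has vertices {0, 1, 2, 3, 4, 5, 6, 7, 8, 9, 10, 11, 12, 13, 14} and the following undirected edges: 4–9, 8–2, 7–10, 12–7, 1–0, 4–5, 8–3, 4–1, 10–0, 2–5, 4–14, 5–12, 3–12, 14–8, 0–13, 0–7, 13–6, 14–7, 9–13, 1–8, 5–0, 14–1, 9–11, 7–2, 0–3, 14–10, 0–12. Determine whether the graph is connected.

Yes

Starting from 0 and exploring outward reaches every vertex (0, 5, 10, 13, 7, 1, 3, 12, 4, 2, 14, 6, 9, 8, 11); the graph is connected.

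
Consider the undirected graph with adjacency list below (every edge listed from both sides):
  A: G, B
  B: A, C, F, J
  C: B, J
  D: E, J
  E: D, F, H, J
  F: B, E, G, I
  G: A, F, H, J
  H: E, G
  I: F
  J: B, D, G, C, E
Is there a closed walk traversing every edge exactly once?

No

Degrees: A:2, B:4, C:2, D:2, E:4, F:4, G:4, H:2, I:1, J:5
Vertices with odd degree: I, J. An Eulerian circuit requires all degrees even.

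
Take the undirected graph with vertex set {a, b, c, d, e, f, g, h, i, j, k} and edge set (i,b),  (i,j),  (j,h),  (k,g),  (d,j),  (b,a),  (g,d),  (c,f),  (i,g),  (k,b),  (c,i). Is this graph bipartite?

Yes

A valid 2-coloring puts {b, c, e, g, j} on one side and {a, d, f, h, i, k} on the other; every edge crosses between the two sides.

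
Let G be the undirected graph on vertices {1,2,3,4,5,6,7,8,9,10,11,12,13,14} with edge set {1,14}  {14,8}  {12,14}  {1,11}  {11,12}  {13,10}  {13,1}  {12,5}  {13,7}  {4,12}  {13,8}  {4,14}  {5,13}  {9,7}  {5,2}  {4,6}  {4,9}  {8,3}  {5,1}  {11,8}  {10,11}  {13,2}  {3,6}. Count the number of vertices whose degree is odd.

0

Degrees: 1:4, 2:2, 3:2, 4:4, 5:4, 6:2, 7:2, 8:4, 9:2, 10:2, 11:4, 12:4, 13:6, 14:4
Odd-degree vertices: none.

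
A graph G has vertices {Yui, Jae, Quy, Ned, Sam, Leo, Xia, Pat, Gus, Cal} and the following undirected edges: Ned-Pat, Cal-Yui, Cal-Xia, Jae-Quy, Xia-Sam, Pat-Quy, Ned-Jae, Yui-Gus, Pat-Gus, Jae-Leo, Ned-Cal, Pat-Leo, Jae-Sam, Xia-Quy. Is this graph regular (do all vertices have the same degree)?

No

Degrees: Yui:2, Jae:4, Quy:3, Ned:3, Sam:2, Leo:2, Xia:3, Pat:4, Gus:2, Cal:3
Vertex Yui has degree 2 while Jae has degree 4, so the graph is not regular.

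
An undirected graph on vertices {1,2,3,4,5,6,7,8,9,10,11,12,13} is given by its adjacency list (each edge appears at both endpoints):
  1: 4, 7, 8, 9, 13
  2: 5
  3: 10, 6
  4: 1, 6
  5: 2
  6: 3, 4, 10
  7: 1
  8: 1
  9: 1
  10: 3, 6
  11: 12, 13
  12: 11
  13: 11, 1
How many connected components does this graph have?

Component: {2, 5}
Component: {1, 3, 4, 6, 7, 8, 9, 10, 11, 12, 13}

2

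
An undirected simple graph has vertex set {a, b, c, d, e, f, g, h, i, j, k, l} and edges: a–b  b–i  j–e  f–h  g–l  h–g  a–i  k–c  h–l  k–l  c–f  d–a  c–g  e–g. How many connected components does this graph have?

2

Component: {a, b, d, i}
Component: {c, e, f, g, h, j, k, l}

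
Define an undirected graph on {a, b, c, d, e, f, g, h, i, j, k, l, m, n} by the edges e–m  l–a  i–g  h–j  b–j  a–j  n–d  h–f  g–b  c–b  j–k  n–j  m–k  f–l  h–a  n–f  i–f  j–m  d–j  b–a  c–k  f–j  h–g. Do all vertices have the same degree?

No

Degrees: a:4, b:4, c:2, d:2, e:1, f:5, g:3, h:4, i:2, j:8, k:3, l:2, m:3, n:3
Degrees are not all equal (e.g. deg(e)=1 but deg(j)=8); not regular.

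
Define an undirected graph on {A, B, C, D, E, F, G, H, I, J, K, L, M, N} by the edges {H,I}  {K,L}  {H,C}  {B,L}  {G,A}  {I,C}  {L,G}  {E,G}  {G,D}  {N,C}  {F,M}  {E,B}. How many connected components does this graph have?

4

Component: {J}
Component: {F, M}
Component: {C, H, I, N}
Component: {A, B, D, E, G, K, L}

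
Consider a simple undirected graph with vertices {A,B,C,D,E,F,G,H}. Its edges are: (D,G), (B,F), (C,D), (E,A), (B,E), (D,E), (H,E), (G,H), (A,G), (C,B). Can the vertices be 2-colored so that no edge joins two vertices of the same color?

Yes

Partition the vertices as {C, E, F, G} vs {A, B, D, H}. Each listed edge has one endpoint in each part, so the graph is bipartite.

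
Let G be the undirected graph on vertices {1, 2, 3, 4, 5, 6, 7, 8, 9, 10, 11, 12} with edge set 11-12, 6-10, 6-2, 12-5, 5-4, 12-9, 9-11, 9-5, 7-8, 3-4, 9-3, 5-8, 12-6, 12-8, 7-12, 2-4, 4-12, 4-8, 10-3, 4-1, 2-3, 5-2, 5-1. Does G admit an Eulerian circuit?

Degrees: 1:2, 2:4, 3:4, 4:6, 5:6, 6:3, 7:2, 8:4, 9:4, 10:2, 11:2, 12:7
6, 12 have odd degree; an Eulerian circuit needs every degree to be even, so none exists.

No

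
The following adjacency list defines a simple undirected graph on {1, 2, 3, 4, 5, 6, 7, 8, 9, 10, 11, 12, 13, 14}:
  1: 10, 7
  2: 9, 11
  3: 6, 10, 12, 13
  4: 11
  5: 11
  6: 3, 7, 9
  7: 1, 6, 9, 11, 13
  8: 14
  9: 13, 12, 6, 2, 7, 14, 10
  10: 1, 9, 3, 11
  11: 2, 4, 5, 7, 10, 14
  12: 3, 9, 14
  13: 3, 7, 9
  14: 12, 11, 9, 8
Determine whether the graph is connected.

Yes

Starting from 1 and exploring outward reaches every vertex (1, 7, 10, 13, 11, 6, 9, 3, 4, 5, 2, 14, 12, 8); the graph is connected.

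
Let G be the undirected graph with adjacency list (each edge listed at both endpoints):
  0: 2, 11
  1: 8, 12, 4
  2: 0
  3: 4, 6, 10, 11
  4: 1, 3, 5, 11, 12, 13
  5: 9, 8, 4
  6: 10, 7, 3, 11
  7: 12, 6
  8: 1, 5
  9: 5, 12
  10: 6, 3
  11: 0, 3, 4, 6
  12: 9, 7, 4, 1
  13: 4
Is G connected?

Yes

Starting from 0 and exploring outward reaches every vertex (0, 11, 2, 4, 6, 3, 1, 13, 5, 12, 10, 7, 8, 9); the graph is connected.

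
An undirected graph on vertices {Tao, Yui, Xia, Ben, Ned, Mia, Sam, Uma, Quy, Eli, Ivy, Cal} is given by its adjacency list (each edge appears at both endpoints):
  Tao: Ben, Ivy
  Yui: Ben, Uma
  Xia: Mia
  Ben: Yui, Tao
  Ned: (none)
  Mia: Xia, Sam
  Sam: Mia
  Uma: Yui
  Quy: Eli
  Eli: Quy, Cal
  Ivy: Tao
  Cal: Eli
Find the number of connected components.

Component: {Ned}
Component: {Xia, Mia, Sam}
Component: {Quy, Eli, Cal}
Component: {Tao, Yui, Ben, Uma, Ivy}

4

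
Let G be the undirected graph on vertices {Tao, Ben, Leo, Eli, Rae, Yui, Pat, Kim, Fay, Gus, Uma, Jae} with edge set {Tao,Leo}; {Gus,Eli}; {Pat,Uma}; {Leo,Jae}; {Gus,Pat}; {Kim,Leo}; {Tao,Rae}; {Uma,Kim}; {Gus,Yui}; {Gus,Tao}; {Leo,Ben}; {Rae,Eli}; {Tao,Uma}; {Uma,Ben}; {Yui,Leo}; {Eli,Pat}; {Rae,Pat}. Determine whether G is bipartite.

No

Eli-Pat-Rae-Eli is an odd cycle (length 3), and a bipartite graph can contain only even cycles.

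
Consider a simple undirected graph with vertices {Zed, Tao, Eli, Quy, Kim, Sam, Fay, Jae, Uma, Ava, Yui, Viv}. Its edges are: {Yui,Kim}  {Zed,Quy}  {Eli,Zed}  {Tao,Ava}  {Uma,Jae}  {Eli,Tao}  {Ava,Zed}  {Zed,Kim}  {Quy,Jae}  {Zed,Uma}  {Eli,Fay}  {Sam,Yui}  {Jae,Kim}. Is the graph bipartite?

Yes

Color {Eli, Quy, Kim, Sam, Uma, Ava, Viv} black and {Zed, Tao, Fay, Jae, Yui} white. No edge joins two same-colored vertices, so the graph is bipartite.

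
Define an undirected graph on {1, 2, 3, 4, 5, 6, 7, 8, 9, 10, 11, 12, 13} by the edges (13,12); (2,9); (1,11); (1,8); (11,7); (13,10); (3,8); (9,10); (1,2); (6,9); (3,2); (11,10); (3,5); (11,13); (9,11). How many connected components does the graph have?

Component: {4}
Component: {1, 2, 3, 5, 6, 7, 8, 9, 10, 11, 12, 13}

2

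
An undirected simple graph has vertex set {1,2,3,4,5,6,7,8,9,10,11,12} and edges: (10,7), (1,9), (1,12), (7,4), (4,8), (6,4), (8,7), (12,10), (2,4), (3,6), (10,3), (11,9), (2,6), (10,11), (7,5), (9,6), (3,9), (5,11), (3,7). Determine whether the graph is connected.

Starting from 1 and exploring outward reaches every vertex (1, 12, 9, 10, 3, 6, 11, 7, 4, 2, 5, 8); the graph is connected.

Yes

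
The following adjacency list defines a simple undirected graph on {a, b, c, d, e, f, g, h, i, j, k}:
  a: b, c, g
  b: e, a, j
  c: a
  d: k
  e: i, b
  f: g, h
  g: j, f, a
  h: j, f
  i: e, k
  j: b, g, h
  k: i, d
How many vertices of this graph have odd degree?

6

Degrees: a:3, b:3, c:1, d:1, e:2, f:2, g:3, h:2, i:2, j:3, k:2
Odd-degree vertices: a, b, c, d, g, j.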